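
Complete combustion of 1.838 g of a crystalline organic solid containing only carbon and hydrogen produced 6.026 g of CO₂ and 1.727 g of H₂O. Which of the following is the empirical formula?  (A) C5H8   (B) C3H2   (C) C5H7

mol C = 6.026 g CO₂ ÷ 44.009 g/mol = 0.13693 mol
mol H = 2 × 1.727 g H₂O ÷ 18.015 g/mol = 0.19173 mol
Divide by the smallest (0.13693 mol): C 1.000, H 1.400
Multiplying each by 5 gives whole numbers: C 5.00, H 7.00

(C) C5H7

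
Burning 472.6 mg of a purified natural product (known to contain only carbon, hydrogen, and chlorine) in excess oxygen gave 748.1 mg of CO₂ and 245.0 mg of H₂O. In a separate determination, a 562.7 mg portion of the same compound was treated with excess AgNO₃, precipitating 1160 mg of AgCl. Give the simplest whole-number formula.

mol C = 0.7481 g CO₂ ÷ 44.009 g/mol = 0.016999 mol
mol H = 2 × 0.2450 g H₂O ÷ 18.015 g/mol = 0.027200 mol
From the AgCl data: mol Cl per gram of compound = (1.160 ÷ 143.318) ÷ 0.5627 = 0.014384 mol/g, so in the 0.4726 g combustion sample mol Cl = 0.0067979 mol
Divide by the smallest (0.0067979 mol): C 2.501, H 4.001, Cl 1.000
Multiplying each by 2 gives whole numbers: C 5.00, H 8.00, Cl 2.00

C5H8Cl2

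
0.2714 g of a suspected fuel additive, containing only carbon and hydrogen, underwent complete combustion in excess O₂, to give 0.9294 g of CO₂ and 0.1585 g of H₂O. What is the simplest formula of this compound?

mol C = 0.9294 g CO₂ ÷ 44.009 g/mol = 0.021118 mol
mol H = 2 × 0.1585 g H₂O ÷ 18.015 g/mol = 0.017596 mol
Divide by the smallest (0.017596 mol): C 1.200, H 1.000
Multiplying each by 5 gives whole numbers: C 6.00, H 5.00

C6H5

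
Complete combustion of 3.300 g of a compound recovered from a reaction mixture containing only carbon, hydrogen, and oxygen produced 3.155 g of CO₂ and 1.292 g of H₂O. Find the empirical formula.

mol C = 3.155 g CO₂ ÷ 44.009 g/mol = 0.071690 mol
mol H = 2 × 1.292 g H₂O ÷ 18.015 g/mol = 0.14344 mol
mass O = 3.300 − (0.86107 + 0.14458) = 2.2943 g → mol O = 2.2943 ÷ 15.999 = 0.14341 mol
Divide by the smallest (0.071690 mol): C 1.000, H 2.001, O 2.000

CH2O2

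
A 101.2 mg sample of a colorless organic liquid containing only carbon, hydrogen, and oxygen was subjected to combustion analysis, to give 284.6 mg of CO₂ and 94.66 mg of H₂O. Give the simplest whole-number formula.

mol C = 0.2846 g CO₂ ÷ 44.009 g/mol = 0.0064669 mol
mol H = 2 × 0.09466 g H₂O ÷ 18.015 g/mol = 0.010509 mol
mass O = 0.1012 − (0.077673 + 0.010593) = 0.012933 g → mol O = 0.012933 ÷ 15.999 = 0.00080839 mol
Divide by the smallest (0.00080839 mol): C 8.000, H 13.000, O 1.000

C8H13O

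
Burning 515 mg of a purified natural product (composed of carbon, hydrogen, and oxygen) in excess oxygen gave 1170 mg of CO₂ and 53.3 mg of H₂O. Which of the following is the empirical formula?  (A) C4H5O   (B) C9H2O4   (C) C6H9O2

mol C = 1.17 g CO₂ ÷ 44.009 g/mol = 0.02659 mol
mol H = 2 × 0.0533 g H₂O ÷ 18.015 g/mol = 0.005917 mol
mass O = 0.515 − (0.3193 + 0.005965) = 0.1897 g → mol O = 0.1897 ÷ 15.999 = 0.01186 mol
Divide by the smallest (0.005917 mol): C 4.493, H 1.000, O 2.004
Multiplying each by 2 gives whole numbers: C 8.99, H 2.00, O 4.01

(B) C9H2O4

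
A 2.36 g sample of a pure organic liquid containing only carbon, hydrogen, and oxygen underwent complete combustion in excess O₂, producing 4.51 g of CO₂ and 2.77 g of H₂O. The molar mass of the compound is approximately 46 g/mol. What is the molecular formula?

mol C = 4.51 g CO₂ ÷ 44.009 g/mol = 0.1025 mol
mol H = 2 × 2.77 g H₂O ÷ 18.015 g/mol = 0.3075 mol
mass O = 2.36 − (1.231 + 0.3100) = 0.8191 g → mol O = 0.8191 ÷ 15.999 = 0.05120 mol
Divide by the smallest (0.05120 mol): C 2.002, H 6.006, O 1.000
Empirical formula: C2H6O
Empirical-formula mass = 46.07 g/mol; 46 ÷ 46.07 ≈ 1, so the molecular formula is C2H6O.

C2H6O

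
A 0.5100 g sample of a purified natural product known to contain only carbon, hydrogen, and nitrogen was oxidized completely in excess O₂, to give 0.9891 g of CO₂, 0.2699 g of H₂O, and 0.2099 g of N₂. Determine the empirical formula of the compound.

mol C = 0.9891 g CO₂ ÷ 44.009 g/mol = 0.022475 mol
mol H = 2 × 0.2699 g H₂O ÷ 18.015 g/mol = 0.029964 mol
mol N = 2 × 0.2099 g N₂ ÷ 28.014 g/mol = 0.014985 mol
Divide by the smallest (0.014985 mol): C 1.500, H 2.000, N 1.000
Multiplying each by 2 gives whole numbers: C 3.00, H 4.00, N 2.00

C3H4N2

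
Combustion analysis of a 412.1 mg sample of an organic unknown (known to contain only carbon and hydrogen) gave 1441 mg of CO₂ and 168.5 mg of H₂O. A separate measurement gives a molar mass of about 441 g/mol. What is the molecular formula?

mol C = 1.441 g CO₂ ÷ 44.009 g/mol = 0.032743 mol
mol H = 2 × 0.1685 g H₂O ÷ 18.015 g/mol = 0.018707 mol
Divide by the smallest (0.018707 mol): C 1.750, H 1.000
Multiplying each by 4 gives whole numbers: C 7.00, H 4.00
Empirical formula: C7H4
Empirical-formula mass = 88.11 g/mol; 441 ÷ 88.11 ≈ 5, so the molecular formula is C35H20.

C35H20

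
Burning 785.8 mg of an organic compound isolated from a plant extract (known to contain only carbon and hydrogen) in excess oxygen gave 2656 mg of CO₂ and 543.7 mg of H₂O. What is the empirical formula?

CH

mol C = 2.656 g CO₂ ÷ 44.009 g/mol = 0.060351 mol
mol H = 2 × 0.5437 g H₂O ÷ 18.015 g/mol = 0.060361 mol
Divide by the smallest (0.060351 mol): C 1.000, H 1.000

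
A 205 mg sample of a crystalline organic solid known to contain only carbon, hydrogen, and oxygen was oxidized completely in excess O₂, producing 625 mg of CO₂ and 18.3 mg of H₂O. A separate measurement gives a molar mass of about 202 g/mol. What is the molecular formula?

mol C = 0.625 g CO₂ ÷ 44.009 g/mol = 0.01420 mol
mol H = 2 × 0.0183 g H₂O ÷ 18.015 g/mol = 0.002032 mol
mass O = 0.205 − (0.1706 + 0.002048) = 0.03238 g → mol O = 0.03238 ÷ 15.999 = 0.002024 mol
Divide by the smallest (0.002024 mol): C 7.018, H 1.004, O 1.000
Empirical formula: C7HO
Empirical-formula mass = 101.08 g/mol; 202 ÷ 101.08 ≈ 2, so the molecular formula is C14H2O2.

C14H2O2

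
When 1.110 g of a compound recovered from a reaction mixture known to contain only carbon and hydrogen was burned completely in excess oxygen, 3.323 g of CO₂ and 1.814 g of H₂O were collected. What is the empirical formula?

mol C = 3.323 g CO₂ ÷ 44.009 g/mol = 0.075507 mol
mol H = 2 × 1.814 g H₂O ÷ 18.015 g/mol = 0.20139 mol
Divide by the smallest (0.075507 mol): C 1.000, H 2.667
Multiplying each by 3 gives whole numbers: C 3.00, H 8.00

C3H8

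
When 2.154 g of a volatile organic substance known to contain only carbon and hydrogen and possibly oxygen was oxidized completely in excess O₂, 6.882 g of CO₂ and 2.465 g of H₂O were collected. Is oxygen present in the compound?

no

mol C = 6.882 g CO₂ ÷ 44.009 g/mol = 0.15638 mol
mol H = 2 × 2.465 g H₂O ÷ 18.015 g/mol = 0.27366 mol
C and H together account for 2.1541 g — essentially the entire 2.154 g sample — so the compound contains no oxygen.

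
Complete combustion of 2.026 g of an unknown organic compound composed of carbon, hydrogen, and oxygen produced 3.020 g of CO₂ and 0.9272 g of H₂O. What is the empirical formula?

C2H3O2

mol C = 3.020 g CO₂ ÷ 44.009 g/mol = 0.068622 mol
mol H = 2 × 0.9272 g H₂O ÷ 18.015 g/mol = 0.10294 mol
mass O = 2.026 − (0.82422 + 0.10376) = 1.0980 g → mol O = 1.0980 ÷ 15.999 = 0.068630 mol
Divide by the smallest (0.068622 mol): C 1.000, H 1.500, O 1.000
Multiplying each by 2 gives whole numbers: C 2.00, H 3.00, O 2.00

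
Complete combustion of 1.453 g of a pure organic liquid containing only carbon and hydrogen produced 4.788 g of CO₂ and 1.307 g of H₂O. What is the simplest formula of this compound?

C3H4

mol C = 4.788 g CO₂ ÷ 44.009 g/mol = 0.10880 mol
mol H = 2 × 1.307 g H₂O ÷ 18.015 g/mol = 0.14510 mol
Divide by the smallest (0.10880 mol): C 1.000, H 1.334
Multiplying each by 3 gives whole numbers: C 3.00, H 4.00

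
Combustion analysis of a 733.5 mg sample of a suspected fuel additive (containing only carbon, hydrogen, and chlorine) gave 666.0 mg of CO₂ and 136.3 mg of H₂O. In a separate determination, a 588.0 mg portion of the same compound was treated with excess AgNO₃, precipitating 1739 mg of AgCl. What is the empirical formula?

mol C = 0.6660 g CO₂ ÷ 44.009 g/mol = 0.015133 mol
mol H = 2 × 0.1363 g H₂O ÷ 18.015 g/mol = 0.015132 mol
From the AgCl data: mol Cl per gram of compound = (1.739 ÷ 143.318) ÷ 0.5880 = 0.020636 mol/g, so in the 0.7335 g combustion sample mol Cl = 0.015136 mol
Divide by the smallest (0.015132 mol): C 1.000, H 1.000, Cl 1.000

CHCl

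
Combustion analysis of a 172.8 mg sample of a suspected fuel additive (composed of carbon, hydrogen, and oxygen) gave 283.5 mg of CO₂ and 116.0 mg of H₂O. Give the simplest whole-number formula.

mol C = 0.2835 g CO₂ ÷ 44.009 g/mol = 0.0064419 mol
mol H = 2 × 0.1160 g H₂O ÷ 18.015 g/mol = 0.012878 mol
mass O = 0.1728 − (0.077373 + 0.012981) = 0.082446 g → mol O = 0.082446 ÷ 15.999 = 0.0051532 mol
Divide by the smallest (0.0051532 mol): C 1.250, H 2.499, O 1.000
Multiplying each by 4 gives whole numbers: C 5.00, H 10.00, O 4.00

C5H10O4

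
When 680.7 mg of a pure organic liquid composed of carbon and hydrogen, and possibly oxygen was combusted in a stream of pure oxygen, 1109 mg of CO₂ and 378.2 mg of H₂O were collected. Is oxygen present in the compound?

yes

mol C = 1.109 g CO₂ ÷ 44.009 g/mol = 0.025199 mol
mol H = 2 × 0.3782 g H₂O ÷ 18.015 g/mol = 0.041987 mol
C and H account for only 0.34499 g of the 0.6807 g sample; the remaining 0.33571 g must be oxygen.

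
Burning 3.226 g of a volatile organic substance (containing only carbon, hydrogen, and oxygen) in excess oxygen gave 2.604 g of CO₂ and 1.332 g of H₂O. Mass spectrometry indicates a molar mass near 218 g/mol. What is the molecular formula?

mol C = 2.604 g CO₂ ÷ 44.009 g/mol = 0.059170 mol
mol H = 2 × 1.332 g H₂O ÷ 18.015 g/mol = 0.14788 mol
mass O = 3.226 − (0.71069 + 0.14906) = 2.3663 g → mol O = 2.3663 ÷ 15.999 = 0.14790 mol
Divide by the smallest (0.059170 mol): C 1.000, H 2.499, O 2.500
Multiplying each by 2 gives whole numbers: C 2.00, H 5.00, O 5.00
Empirical formula: C2H5O5
Empirical-formula mass = 109.06 g/mol; 218 ÷ 109.06 ≈ 2, so the molecular formula is C4H10O10.

C4H10O10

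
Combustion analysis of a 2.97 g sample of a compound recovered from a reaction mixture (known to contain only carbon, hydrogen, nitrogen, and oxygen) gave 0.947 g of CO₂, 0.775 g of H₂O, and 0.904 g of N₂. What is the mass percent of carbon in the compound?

mol C = 0.947 g CO₂ ÷ 44.009 g/mol = 0.02152 mol
mol H = 2 × 0.775 g H₂O ÷ 18.015 g/mol = 0.08604 mol
mol N = 2 × 0.904 g N₂ ÷ 28.014 g/mol = 0.06454 mol
mass O = 2.97 − (0.2585 + 0.08673 + 0.9040) = 1.721 g → mol O = 1.721 ÷ 15.999 = 0.1076 mol
mass % C = 0.2585 g ÷ 2.97 g × 100%

8.7%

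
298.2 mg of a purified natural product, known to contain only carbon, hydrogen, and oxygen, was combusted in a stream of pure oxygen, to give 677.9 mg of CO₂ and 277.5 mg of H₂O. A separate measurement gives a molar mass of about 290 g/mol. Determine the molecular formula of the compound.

mol C = 0.6779 g CO₂ ÷ 44.009 g/mol = 0.015404 mol
mol H = 2 × 0.2775 g H₂O ÷ 18.015 g/mol = 0.030808 mol
mass O = 0.2982 − (0.18501 + 0.031054) = 0.082132 g → mol O = 0.082132 ÷ 15.999 = 0.0051336 mol
Divide by the smallest (0.0051336 mol): C 3.001, H 6.001, O 1.000
Empirical formula: C3H6O
Empirical-formula mass = 58.08 g/mol; 290 ÷ 58.08 ≈ 5, so the molecular formula is C15H30O5.

C15H30O5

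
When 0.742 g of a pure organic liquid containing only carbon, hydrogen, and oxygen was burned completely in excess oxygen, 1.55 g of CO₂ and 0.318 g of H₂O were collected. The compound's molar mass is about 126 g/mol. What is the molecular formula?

mol C = 1.55 g CO₂ ÷ 44.009 g/mol = 0.03522 mol
mol H = 2 × 0.318 g H₂O ÷ 18.015 g/mol = 0.03530 mol
mass O = 0.742 − (0.4230 + 0.03559) = 0.2834 g → mol O = 0.2834 ÷ 15.999 = 0.01771 mol
Divide by the smallest (0.01771 mol): C 1.988, H 1.993, O 1.000
Empirical formula: C2H2O
Empirical-formula mass = 42.04 g/mol; 126 ÷ 42.04 ≈ 3, so the molecular formula is C6H6O3.

C6H6O3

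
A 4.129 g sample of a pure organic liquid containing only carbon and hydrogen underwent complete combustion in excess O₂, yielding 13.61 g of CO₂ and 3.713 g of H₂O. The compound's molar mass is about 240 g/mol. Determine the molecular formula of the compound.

C18H24

mol C = 13.61 g CO₂ ÷ 44.009 g/mol = 0.30925 mol
mol H = 2 × 3.713 g H₂O ÷ 18.015 g/mol = 0.41221 mol
Divide by the smallest (0.30925 mol): C 1.000, H 1.333
Multiplying each by 3 gives whole numbers: C 3.00, H 4.00
Empirical formula: C3H4
Empirical-formula mass = 40.06 g/mol; 240 ÷ 40.06 ≈ 6, so the molecular formula is C18H24.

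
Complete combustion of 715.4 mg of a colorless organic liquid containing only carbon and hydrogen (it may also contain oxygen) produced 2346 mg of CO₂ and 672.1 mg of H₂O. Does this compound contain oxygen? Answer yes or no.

no

mol C = 2.346 g CO₂ ÷ 44.009 g/mol = 0.053307 mol
mol H = 2 × 0.6721 g H₂O ÷ 18.015 g/mol = 0.074616 mol
C and H together account for 0.71549 g — essentially the entire 0.7154 g sample — so the compound contains no oxygen.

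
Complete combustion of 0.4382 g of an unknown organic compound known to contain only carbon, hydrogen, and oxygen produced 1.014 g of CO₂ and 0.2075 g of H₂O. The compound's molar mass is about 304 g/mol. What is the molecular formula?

mol C = 1.014 g CO₂ ÷ 44.009 g/mol = 0.023041 mol
mol H = 2 × 0.2075 g H₂O ÷ 18.015 g/mol = 0.023036 mol
mass O = 0.4382 − (0.27674 + 0.023221) = 0.13824 g → mol O = 0.13824 ÷ 15.999 = 0.0086404 mol
Divide by the smallest (0.0086404 mol): C 2.667, H 2.666, O 1.000
Multiplying each by 3 gives whole numbers: C 8.00, H 8.00, O 3.00
Empirical formula: C8H8O3
Empirical-formula mass = 152.15 g/mol; 304 ÷ 152.15 ≈ 2, so the molecular formula is C16H16O6.

C16H16O6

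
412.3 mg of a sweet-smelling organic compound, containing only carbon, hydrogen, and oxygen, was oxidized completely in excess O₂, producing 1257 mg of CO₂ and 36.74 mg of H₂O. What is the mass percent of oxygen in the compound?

15.80%

mol C = 1.257 g CO₂ ÷ 44.009 g/mol = 0.028562 mol
mol H = 2 × 0.03674 g H₂O ÷ 18.015 g/mol = 0.0040788 mol
mass O = 0.4123 − (0.34306 + 0.0041115) = 0.065126 g → mol O = 0.065126 ÷ 15.999 = 0.0040706 mol
mass % O = 0.065126 g ÷ 0.4123 g × 100%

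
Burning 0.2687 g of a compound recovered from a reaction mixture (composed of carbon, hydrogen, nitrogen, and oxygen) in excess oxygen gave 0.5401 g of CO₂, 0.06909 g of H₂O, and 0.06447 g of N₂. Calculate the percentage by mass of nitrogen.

mol C = 0.5401 g CO₂ ÷ 44.009 g/mol = 0.012272 mol
mol H = 2 × 0.06909 g H₂O ÷ 18.015 g/mol = 0.0076703 mol
mol N = 2 × 0.06447 g N₂ ÷ 28.014 g/mol = 0.0046027 mol
mass O = 0.2687 − (0.14740 + 0.0077316 + 0.064470) = 0.049093 g → mol O = 0.049093 ÷ 15.999 = 0.0030685 mol
mass % N = 0.064470 g ÷ 0.2687 g × 100%

23.99%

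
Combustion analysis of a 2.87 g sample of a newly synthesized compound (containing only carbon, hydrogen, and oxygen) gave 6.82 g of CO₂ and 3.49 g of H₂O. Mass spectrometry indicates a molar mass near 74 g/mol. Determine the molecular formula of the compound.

C4H10O

mol C = 6.82 g CO₂ ÷ 44.009 g/mol = 0.1550 mol
mol H = 2 × 3.49 g H₂O ÷ 18.015 g/mol = 0.3875 mol
mass O = 2.87 − (1.861 + 0.3906) = 0.6181 g → mol O = 0.6181 ÷ 15.999 = 0.03863 mol
Divide by the smallest (0.03863 mol): C 4.011, H 10.029, O 1.000
Empirical formula: C4H10O
Empirical-formula mass = 74.12 g/mol; 74 ÷ 74.12 ≈ 1, so the molecular formula is C4H10O.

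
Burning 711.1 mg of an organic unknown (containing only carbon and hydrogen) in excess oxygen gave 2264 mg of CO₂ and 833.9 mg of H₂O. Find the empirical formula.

mol C = 2.264 g CO₂ ÷ 44.009 g/mol = 0.051444 mol
mol H = 2 × 0.8339 g H₂O ÷ 18.015 g/mol = 0.092578 mol
Divide by the smallest (0.051444 mol): C 1.000, H 1.800
Multiplying each by 5 gives whole numbers: C 5.00, H 9.00

C5H9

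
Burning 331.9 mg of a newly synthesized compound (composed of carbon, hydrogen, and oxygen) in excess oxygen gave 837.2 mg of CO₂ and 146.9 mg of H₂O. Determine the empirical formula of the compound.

C7H6O2

mol C = 0.8372 g CO₂ ÷ 44.009 g/mol = 0.019023 mol
mol H = 2 × 0.1469 g H₂O ÷ 18.015 g/mol = 0.016309 mol
mass O = 0.3319 − (0.22849 + 0.016439) = 0.086971 g → mol O = 0.086971 ÷ 15.999 = 0.0054360 mol
Divide by the smallest (0.0054360 mol): C 3.499, H 3.000, O 1.000
Multiplying each by 2 gives whole numbers: C 7.00, H 6.00, O 2.00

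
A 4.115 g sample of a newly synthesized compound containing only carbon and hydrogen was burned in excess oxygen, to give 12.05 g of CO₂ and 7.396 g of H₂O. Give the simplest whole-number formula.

mol C = 12.05 g CO₂ ÷ 44.009 g/mol = 0.27381 mol
mol H = 2 × 7.396 g H₂O ÷ 18.015 g/mol = 0.82109 mol
Divide by the smallest (0.27381 mol): C 1.000, H 2.999

CH3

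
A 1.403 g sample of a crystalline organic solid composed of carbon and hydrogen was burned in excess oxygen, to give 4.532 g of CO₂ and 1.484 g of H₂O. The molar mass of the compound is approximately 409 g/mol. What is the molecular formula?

mol C = 4.532 g CO₂ ÷ 44.009 g/mol = 0.10298 mol
mol H = 2 × 1.484 g H₂O ÷ 18.015 g/mol = 0.16475 mol
Divide by the smallest (0.10298 mol): C 1.000, H 1.600
Multiplying each by 5 gives whole numbers: C 5.00, H 8.00
Empirical formula: C5H8
Empirical-formula mass = 68.12 g/mol; 409 ÷ 68.12 ≈ 6, so the molecular formula is C30H48.

C30H48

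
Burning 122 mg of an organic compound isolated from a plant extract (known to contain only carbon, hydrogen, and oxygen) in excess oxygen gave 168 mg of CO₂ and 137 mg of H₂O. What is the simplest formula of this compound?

CH4O

mol C = 0.168 g CO₂ ÷ 44.009 g/mol = 0.003817 mol
mol H = 2 × 0.137 g H₂O ÷ 18.015 g/mol = 0.01521 mol
mass O = 0.122 − (0.04585 + 0.01533) = 0.06082 g → mol O = 0.06082 ÷ 15.999 = 0.003801 mol
Divide by the smallest (0.003801 mol): C 1.004, H 4.001, O 1.000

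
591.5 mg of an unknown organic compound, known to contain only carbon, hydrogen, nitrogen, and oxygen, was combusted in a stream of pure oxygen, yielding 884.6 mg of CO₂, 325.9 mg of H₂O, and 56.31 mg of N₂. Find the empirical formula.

mol C = 0.8846 g CO₂ ÷ 44.009 g/mol = 0.020100 mol
mol H = 2 × 0.3259 g H₂O ÷ 18.015 g/mol = 0.036181 mol
mol N = 2 × 0.05631 g N₂ ÷ 28.014 g/mol = 0.0040201 mol
mass O = 0.5915 − (0.24143 + 0.036470 + 0.056310) = 0.25729 g → mol O = 0.25729 ÷ 15.999 = 0.016082 mol
Divide by the smallest (0.0040201 mol): C 5.000, H 9.000, N 1.000, O 4.000

C5H9NO4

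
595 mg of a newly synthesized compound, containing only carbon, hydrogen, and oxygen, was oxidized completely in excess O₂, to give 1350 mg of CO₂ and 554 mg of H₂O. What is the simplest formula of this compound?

mol C = 1.35 g CO₂ ÷ 44.009 g/mol = 0.03068 mol
mol H = 2 × 0.554 g H₂O ÷ 18.015 g/mol = 0.06150 mol
mass O = 0.595 − (0.3684 + 0.06200) = 0.1646 g → mol O = 0.1646 ÷ 15.999 = 0.01029 mol
Divide by the smallest (0.01029 mol): C 2.982, H 5.980, O 1.000

C3H6O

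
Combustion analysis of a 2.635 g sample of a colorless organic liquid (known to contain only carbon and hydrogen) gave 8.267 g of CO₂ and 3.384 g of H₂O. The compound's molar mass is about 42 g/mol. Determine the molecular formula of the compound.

C3H6

mol C = 8.267 g CO₂ ÷ 44.009 g/mol = 0.18785 mol
mol H = 2 × 3.384 g H₂O ÷ 18.015 g/mol = 0.37569 mol
Divide by the smallest (0.18785 mol): C 1.000, H 2.000
Empirical formula: CH2
Empirical-formula mass = 14.03 g/mol; 42 ÷ 14.03 ≈ 3, so the molecular formula is C3H6.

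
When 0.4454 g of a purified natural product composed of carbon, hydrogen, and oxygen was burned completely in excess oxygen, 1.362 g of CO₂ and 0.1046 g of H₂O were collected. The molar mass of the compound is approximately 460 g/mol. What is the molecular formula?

C32H12O4

mol C = 1.362 g CO₂ ÷ 44.009 g/mol = 0.030948 mol
mol H = 2 × 0.1046 g H₂O ÷ 18.015 g/mol = 0.011613 mol
mass O = 0.4454 − (0.37172 + 0.011705) = 0.061976 g → mol O = 0.061976 ÷ 15.999 = 0.0038737 mol
Divide by the smallest (0.0038737 mol): C 7.989, H 2.998, O 1.000
Empirical formula: C8H3O
Empirical-formula mass = 115.11 g/mol; 460 ÷ 115.11 ≈ 4, so the molecular formula is C32H12O4.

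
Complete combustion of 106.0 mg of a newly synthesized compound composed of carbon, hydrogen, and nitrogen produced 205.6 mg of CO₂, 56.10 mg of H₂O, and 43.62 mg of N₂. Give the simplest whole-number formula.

mol C = 0.2056 g CO₂ ÷ 44.009 g/mol = 0.0046718 mol
mol H = 2 × 0.05610 g H₂O ÷ 18.015 g/mol = 0.0062281 mol
mol N = 2 × 0.04362 g N₂ ÷ 28.014 g/mol = 0.0031142 mol
Divide by the smallest (0.0031142 mol): C 1.500, H 2.000, N 1.000
Multiplying each by 2 gives whole numbers: C 3.00, H 4.00, N 2.00

C3H4N2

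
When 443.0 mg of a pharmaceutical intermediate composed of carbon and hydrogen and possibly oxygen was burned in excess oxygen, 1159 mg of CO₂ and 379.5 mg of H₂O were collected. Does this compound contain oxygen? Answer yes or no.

yes

mol C = 1.159 g CO₂ ÷ 44.009 g/mol = 0.026336 mol
mol H = 2 × 0.3795 g H₂O ÷ 18.015 g/mol = 0.042132 mol
C and H account for only 0.35878 g of the 0.4430 g sample; the remaining 0.084215 g must be oxygen.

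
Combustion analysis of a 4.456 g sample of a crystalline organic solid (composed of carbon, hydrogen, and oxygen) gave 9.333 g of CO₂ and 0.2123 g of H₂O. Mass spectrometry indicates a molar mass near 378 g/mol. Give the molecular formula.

C18H2O10

mol C = 9.333 g CO₂ ÷ 44.009 g/mol = 0.21207 mol
mol H = 2 × 0.2123 g H₂O ÷ 18.015 g/mol = 0.023569 mol
mass O = 4.456 − (2.5472 + 0.023758) = 1.8851 g → mol O = 1.8851 ÷ 15.999 = 0.11782 mol
Divide by the smallest (0.023569 mol): C 8.998, H 1.000, O 4.999
Empirical formula: C9HO5
Empirical-formula mass = 189.10 g/mol; 378 ÷ 189.10 ≈ 2, so the molecular formula is C18H2O10.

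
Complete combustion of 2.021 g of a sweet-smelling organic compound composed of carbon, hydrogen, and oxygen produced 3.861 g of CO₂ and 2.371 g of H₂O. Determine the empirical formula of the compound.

mol C = 3.861 g CO₂ ÷ 44.009 g/mol = 0.087732 mol
mol H = 2 × 2.371 g H₂O ÷ 18.015 g/mol = 0.26323 mol
mass O = 2.021 − (1.0537 + 0.26533) = 0.70192 g → mol O = 0.70192 ÷ 15.999 = 0.043873 mol
Divide by the smallest (0.043873 mol): C 2.000, H 6.000, O 1.000

C2H6O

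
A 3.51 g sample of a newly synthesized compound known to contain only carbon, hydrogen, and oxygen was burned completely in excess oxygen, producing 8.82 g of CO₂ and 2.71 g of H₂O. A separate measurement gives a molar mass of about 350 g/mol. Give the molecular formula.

mol C = 8.82 g CO₂ ÷ 44.009 g/mol = 0.2004 mol
mol H = 2 × 2.71 g H₂O ÷ 18.015 g/mol = 0.3009 mol
mass O = 3.51 − (2.407 + 0.3033) = 0.7996 g → mol O = 0.7996 ÷ 15.999 = 0.04998 mol
Divide by the smallest (0.04998 mol): C 4.010, H 6.020, O 1.000
Empirical formula: C4H6O
Empirical-formula mass = 70.09 g/mol; 350 ÷ 70.09 ≈ 5, so the molecular formula is C20H30O5.

C20H30O5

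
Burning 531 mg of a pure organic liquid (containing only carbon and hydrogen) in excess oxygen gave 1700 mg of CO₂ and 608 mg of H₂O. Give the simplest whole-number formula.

mol C = 1.70 g CO₂ ÷ 44.009 g/mol = 0.03863 mol
mol H = 2 × 0.608 g H₂O ÷ 18.015 g/mol = 0.06750 mol
Divide by the smallest (0.03863 mol): C 1.000, H 1.747
Multiplying each by 4 gives whole numbers: C 4.00, H 6.99

C4H7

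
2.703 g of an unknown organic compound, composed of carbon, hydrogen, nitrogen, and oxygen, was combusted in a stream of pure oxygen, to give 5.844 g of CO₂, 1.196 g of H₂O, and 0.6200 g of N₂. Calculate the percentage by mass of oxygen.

mol C = 5.844 g CO₂ ÷ 44.009 g/mol = 0.13279 mol
mol H = 2 × 1.196 g H₂O ÷ 18.015 g/mol = 0.13278 mol
mol N = 2 × 0.6200 g N₂ ÷ 28.014 g/mol = 0.044264 mol
mass O = 2.703 − (1.5950 + 0.13384 + 0.62000) = 0.35421 g → mol O = 0.35421 ÷ 15.999 = 0.022139 mol
mass % O = 0.35421 g ÷ 2.703 g × 100%

13.10%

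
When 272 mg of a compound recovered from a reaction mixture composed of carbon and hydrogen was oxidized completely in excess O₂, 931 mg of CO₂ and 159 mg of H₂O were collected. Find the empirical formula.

mol C = 0.931 g CO₂ ÷ 44.009 g/mol = 0.02115 mol
mol H = 2 × 0.159 g H₂O ÷ 18.015 g/mol = 0.01765 mol
Divide by the smallest (0.01765 mol): C 1.198, H 1.000
Multiplying each by 5 gives whole numbers: C 5.99, H 5.00

C6H5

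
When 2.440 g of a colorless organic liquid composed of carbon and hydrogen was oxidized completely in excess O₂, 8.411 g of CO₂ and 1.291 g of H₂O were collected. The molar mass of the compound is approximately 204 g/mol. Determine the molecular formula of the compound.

C16H12

mol C = 8.411 g CO₂ ÷ 44.009 g/mol = 0.19112 mol
mol H = 2 × 1.291 g H₂O ÷ 18.015 g/mol = 0.14333 mol
Divide by the smallest (0.14333 mol): C 1.333, H 1.000
Multiplying each by 3 gives whole numbers: C 4.00, H 3.00
Empirical formula: C4H3
Empirical-formula mass = 51.07 g/mol; 204 ÷ 51.07 ≈ 4, so the molecular formula is C16H12.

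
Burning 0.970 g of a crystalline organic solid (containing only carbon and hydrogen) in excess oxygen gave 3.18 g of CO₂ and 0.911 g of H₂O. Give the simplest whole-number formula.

mol C = 3.18 g CO₂ ÷ 44.009 g/mol = 0.07226 mol
mol H = 2 × 0.911 g H₂O ÷ 18.015 g/mol = 0.1011 mol
Divide by the smallest (0.07226 mol): C 1.000, H 1.400
Multiplying each by 5 gives whole numbers: C 5.00, H 7.00

C5H7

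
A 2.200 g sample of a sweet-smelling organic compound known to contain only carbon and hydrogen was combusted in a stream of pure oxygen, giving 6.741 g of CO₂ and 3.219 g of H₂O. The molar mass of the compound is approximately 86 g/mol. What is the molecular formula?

mol C = 6.741 g CO₂ ÷ 44.009 g/mol = 0.15317 mol
mol H = 2 × 3.219 g H₂O ÷ 18.015 g/mol = 0.35737 mol
Divide by the smallest (0.15317 mol): C 1.000, H 2.333
Multiplying each by 3 gives whole numbers: C 3.00, H 7.00
Empirical formula: C3H7
Empirical-formula mass = 43.09 g/mol; 86 ÷ 43.09 ≈ 2, so the molecular formula is C6H14.

C6H14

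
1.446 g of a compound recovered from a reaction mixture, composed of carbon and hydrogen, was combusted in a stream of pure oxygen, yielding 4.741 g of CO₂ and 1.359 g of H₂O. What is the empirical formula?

mol C = 4.741 g CO₂ ÷ 44.009 g/mol = 0.10773 mol
mol H = 2 × 1.359 g H₂O ÷ 18.015 g/mol = 0.15087 mol
Divide by the smallest (0.10773 mol): C 1.000, H 1.401
Multiplying each by 5 gives whole numbers: C 5.00, H 7.00

C5H7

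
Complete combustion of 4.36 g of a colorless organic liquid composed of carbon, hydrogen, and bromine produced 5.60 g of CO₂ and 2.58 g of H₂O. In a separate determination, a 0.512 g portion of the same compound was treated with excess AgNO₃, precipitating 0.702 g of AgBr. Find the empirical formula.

mol C = 5.60 g CO₂ ÷ 44.009 g/mol = 0.1272 mol
mol H = 2 × 2.58 g H₂O ÷ 18.015 g/mol = 0.2864 mol
From the AgBr data: mol Br per gram of compound = (0.702 ÷ 187.772) ÷ 0.512 = 0.007302 mol/g, so in the 4.36 g combustion sample mol Br = 0.03184 mol
Divide by the smallest (0.03184 mol): C 3.997, H 8.997, Br 1.000

C4H9Br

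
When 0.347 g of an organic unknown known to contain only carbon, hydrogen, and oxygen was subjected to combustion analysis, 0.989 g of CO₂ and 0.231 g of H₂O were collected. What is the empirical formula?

C7H8O

mol C = 0.989 g CO₂ ÷ 44.009 g/mol = 0.02247 mol
mol H = 2 × 0.231 g H₂O ÷ 18.015 g/mol = 0.02565 mol
mass O = 0.347 − (0.2699 + 0.02585) = 0.05123 g → mol O = 0.05123 ÷ 15.999 = 0.003202 mol
Divide by the smallest (0.003202 mol): C 7.018, H 8.009, O 1.000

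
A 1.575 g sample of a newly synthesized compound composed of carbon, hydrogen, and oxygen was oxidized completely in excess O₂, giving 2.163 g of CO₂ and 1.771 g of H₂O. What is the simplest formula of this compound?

mol C = 2.163 g CO₂ ÷ 44.009 g/mol = 0.049149 mol
mol H = 2 × 1.771 g H₂O ÷ 18.015 g/mol = 0.19661 mol
mass O = 1.575 − (0.59033 + 0.19819) = 0.78648 g → mol O = 0.78648 ÷ 15.999 = 0.049158 mol
Divide by the smallest (0.049149 mol): C 1.000, H 4.000, O 1.000

CH4O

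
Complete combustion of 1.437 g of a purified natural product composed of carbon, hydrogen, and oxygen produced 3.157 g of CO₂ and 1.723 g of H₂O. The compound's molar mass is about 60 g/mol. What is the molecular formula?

mol C = 3.157 g CO₂ ÷ 44.009 g/mol = 0.071735 mol
mol H = 2 × 1.723 g H₂O ÷ 18.015 g/mol = 0.19129 mol
mass O = 1.437 − (0.86161 + 0.19282) = 0.38257 g → mol O = 0.38257 ÷ 15.999 = 0.023912 mol
Divide by the smallest (0.023912 mol): C 3.000, H 7.999, O 1.000
Empirical formula: C3H8O
Empirical-formula mass = 60.10 g/mol; 60 ÷ 60.10 ≈ 1, so the molecular formula is C3H8O.

C3H8O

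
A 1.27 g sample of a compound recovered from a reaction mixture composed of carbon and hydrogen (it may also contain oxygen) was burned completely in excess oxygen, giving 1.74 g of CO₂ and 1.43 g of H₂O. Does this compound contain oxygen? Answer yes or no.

mol C = 1.74 g CO₂ ÷ 44.009 g/mol = 0.03954 mol
mol H = 2 × 1.43 g H₂O ÷ 18.015 g/mol = 0.1588 mol
C and H account for only 0.6349 g of the 1.27 g sample; the remaining 0.6351 g must be oxygen.

yes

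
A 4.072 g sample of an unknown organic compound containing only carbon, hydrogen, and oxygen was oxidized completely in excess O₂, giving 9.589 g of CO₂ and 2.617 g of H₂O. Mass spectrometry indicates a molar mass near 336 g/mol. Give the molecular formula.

mol C = 9.589 g CO₂ ÷ 44.009 g/mol = 0.21789 mol
mol H = 2 × 2.617 g H₂O ÷ 18.015 g/mol = 0.29054 mol
mass O = 4.072 − (2.6170 + 0.29286) = 1.1621 g → mol O = 1.1621 ÷ 15.999 = 0.072636 mol
Divide by the smallest (0.072636 mol): C 3.000, H 4.000, O 1.000
Empirical formula: C3H4O
Empirical-formula mass = 56.06 g/mol; 336 ÷ 56.06 ≈ 6, so the molecular formula is C18H24O6.

C18H24O6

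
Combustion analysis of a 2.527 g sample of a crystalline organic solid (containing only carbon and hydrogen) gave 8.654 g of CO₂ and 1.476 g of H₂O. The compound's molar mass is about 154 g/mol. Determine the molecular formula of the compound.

mol C = 8.654 g CO₂ ÷ 44.009 g/mol = 0.19664 mol
mol H = 2 × 1.476 g H₂O ÷ 18.015 g/mol = 0.16386 mol
Divide by the smallest (0.16386 mol): C 1.200, H 1.000
Multiplying each by 5 gives whole numbers: C 6.00, H 5.00
Empirical formula: C6H5
Empirical-formula mass = 77.11 g/mol; 154 ÷ 77.11 ≈ 2, so the molecular formula is C12H10.

C12H10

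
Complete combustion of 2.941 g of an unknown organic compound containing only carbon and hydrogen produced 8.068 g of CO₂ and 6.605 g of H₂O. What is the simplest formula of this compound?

mol C = 8.068 g CO₂ ÷ 44.009 g/mol = 0.18333 mol
mol H = 2 × 6.605 g H₂O ÷ 18.015 g/mol = 0.73328 mol
Divide by the smallest (0.18333 mol): C 1.000, H 4.000

CH4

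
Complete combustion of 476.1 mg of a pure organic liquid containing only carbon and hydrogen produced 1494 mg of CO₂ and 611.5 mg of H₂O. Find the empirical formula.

CH2

mol C = 1.494 g CO₂ ÷ 44.009 g/mol = 0.033948 mol
mol H = 2 × 0.6115 g H₂O ÷ 18.015 g/mol = 0.067888 mol
Divide by the smallest (0.033948 mol): C 1.000, H 2.000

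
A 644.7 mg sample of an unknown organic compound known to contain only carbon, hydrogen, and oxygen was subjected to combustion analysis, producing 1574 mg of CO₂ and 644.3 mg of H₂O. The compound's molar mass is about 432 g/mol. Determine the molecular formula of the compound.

C24H48O6

mol C = 1.574 g CO₂ ÷ 44.009 g/mol = 0.035765 mol
mol H = 2 × 0.6443 g H₂O ÷ 18.015 g/mol = 0.071529 mol
mass O = 0.6447 − (0.42958 + 0.072102) = 0.14302 g → mol O = 0.14302 ÷ 15.999 = 0.0089393 mol
Divide by the smallest (0.0089393 mol): C 4.001, H 8.002, O 1.000
Empirical formula: C4H8O
Empirical-formula mass = 72.11 g/mol; 432 ÷ 72.11 ≈ 6, so the molecular formula is C24H48O6.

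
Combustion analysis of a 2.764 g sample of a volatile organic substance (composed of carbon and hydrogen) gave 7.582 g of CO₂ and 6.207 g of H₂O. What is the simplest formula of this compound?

CH4

mol C = 7.582 g CO₂ ÷ 44.009 g/mol = 0.17228 mol
mol H = 2 × 6.207 g H₂O ÷ 18.015 g/mol = 0.68909 mol
Divide by the smallest (0.17228 mol): C 1.000, H 4.000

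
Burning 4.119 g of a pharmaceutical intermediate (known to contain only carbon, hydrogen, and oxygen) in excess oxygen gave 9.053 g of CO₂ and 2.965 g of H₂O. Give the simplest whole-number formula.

C5H8O2

mol C = 9.053 g CO₂ ÷ 44.009 g/mol = 0.20571 mol
mol H = 2 × 2.965 g H₂O ÷ 18.015 g/mol = 0.32917 mol
mass O = 4.119 − (2.4708 + 0.33180) = 1.3164 g → mol O = 1.3164 ÷ 15.999 = 0.082283 mol
Divide by the smallest (0.082283 mol): C 2.500, H 4.000, O 1.000
Multiplying each by 2 gives whole numbers: C 5.00, H 8.00, O 2.00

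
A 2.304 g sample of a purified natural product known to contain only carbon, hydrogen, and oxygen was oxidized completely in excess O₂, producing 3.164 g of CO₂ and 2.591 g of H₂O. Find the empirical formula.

mol C = 3.164 g CO₂ ÷ 44.009 g/mol = 0.071894 mol
mol H = 2 × 2.591 g H₂O ÷ 18.015 g/mol = 0.28765 mol
mass O = 2.304 − (0.86352 + 0.28995) = 1.1505 g → mol O = 1.1505 ÷ 15.999 = 0.071912 mol
Divide by the smallest (0.071894 mol): C 1.000, H 4.001, O 1.000

CH4O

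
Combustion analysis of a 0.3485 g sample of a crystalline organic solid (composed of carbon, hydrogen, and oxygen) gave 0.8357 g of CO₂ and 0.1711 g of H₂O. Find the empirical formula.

C3H3O

mol C = 0.8357 g CO₂ ÷ 44.009 g/mol = 0.018989 mol
mol H = 2 × 0.1711 g H₂O ÷ 18.015 g/mol = 0.018995 mol
mass O = 0.3485 − (0.22808 + 0.019147) = 0.10127 g → mol O = 0.10127 ÷ 15.999 = 0.0063299 mol
Divide by the smallest (0.0063299 mol): C 3.000, H 3.001, O 1.000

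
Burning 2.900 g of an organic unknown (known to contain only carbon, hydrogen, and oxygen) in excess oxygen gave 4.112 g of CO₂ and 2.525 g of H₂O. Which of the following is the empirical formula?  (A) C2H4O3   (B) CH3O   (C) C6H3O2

(B) CH3O

mol C = 4.112 g CO₂ ÷ 44.009 g/mol = 0.093435 mol
mol H = 2 × 2.525 g H₂O ÷ 18.015 g/mol = 0.28032 mol
mass O = 2.900 − (1.1223 + 0.28256) = 1.4952 g → mol O = 1.4952 ÷ 15.999 = 0.093455 mol
Divide by the smallest (0.093435 mol): C 1.000, H 3.000, O 1.000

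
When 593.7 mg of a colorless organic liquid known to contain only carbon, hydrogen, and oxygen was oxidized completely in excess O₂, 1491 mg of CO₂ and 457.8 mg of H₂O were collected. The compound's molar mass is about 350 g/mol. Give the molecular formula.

C20H30O5

mol C = 1.491 g CO₂ ÷ 44.009 g/mol = 0.033879 mol
mol H = 2 × 0.4578 g H₂O ÷ 18.015 g/mol = 0.050824 mol
mass O = 0.5937 − (0.40693 + 0.051231) = 0.13554 g → mol O = 0.13554 ÷ 15.999 = 0.0084720 mol
Divide by the smallest (0.0084720 mol): C 3.999, H 5.999, O 1.000
Empirical formula: C4H6O
Empirical-formula mass = 70.09 g/mol; 350 ÷ 70.09 ≈ 5, so the molecular formula is C20H30O5.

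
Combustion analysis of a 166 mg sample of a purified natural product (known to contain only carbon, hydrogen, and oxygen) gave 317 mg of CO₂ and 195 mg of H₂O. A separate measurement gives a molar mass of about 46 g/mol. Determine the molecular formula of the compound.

mol C = 0.317 g CO₂ ÷ 44.009 g/mol = 0.007203 mol
mol H = 2 × 0.195 g H₂O ÷ 18.015 g/mol = 0.02165 mol
mass O = 0.166 − (0.08652 + 0.02182) = 0.05766 g → mol O = 0.05766 ÷ 15.999 = 0.003604 mol
Divide by the smallest (0.003604 mol): C 1.999, H 6.007, O 1.000
Empirical formula: C2H6O
Empirical-formula mass = 46.07 g/mol; 46 ÷ 46.07 ≈ 1, so the molecular formula is C2H6O.

C2H6O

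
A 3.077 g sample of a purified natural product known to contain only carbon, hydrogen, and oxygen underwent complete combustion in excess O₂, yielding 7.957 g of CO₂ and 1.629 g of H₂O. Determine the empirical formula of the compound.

C4H4O

mol C = 7.957 g CO₂ ÷ 44.009 g/mol = 0.18080 mol
mol H = 2 × 1.629 g H₂O ÷ 18.015 g/mol = 0.18085 mol
mass O = 3.077 − (2.1716 + 0.18230) = 0.72307 g → mol O = 0.72307 ÷ 15.999 = 0.045195 mol
Divide by the smallest (0.045195 mol): C 4.001, H 4.002, O 1.000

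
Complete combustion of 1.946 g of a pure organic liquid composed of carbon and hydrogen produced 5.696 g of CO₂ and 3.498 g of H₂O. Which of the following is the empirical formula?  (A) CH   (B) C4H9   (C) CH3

mol C = 5.696 g CO₂ ÷ 44.009 g/mol = 0.12943 mol
mol H = 2 × 3.498 g H₂O ÷ 18.015 g/mol = 0.38834 mol
Divide by the smallest (0.12943 mol): C 1.000, H 3.000

(C) CH3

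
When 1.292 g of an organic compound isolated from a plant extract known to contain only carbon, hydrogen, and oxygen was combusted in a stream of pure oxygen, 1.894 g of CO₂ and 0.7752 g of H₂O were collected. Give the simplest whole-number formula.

CH2O

mol C = 1.894 g CO₂ ÷ 44.009 g/mol = 0.043037 mol
mol H = 2 × 0.7752 g H₂O ÷ 18.015 g/mol = 0.086062 mol
mass O = 1.292 − (0.51691 + 0.086750) = 0.68834 g → mol O = 0.68834 ÷ 15.999 = 0.043024 mol
Divide by the smallest (0.043024 mol): C 1.000, H 2.000, O 1.000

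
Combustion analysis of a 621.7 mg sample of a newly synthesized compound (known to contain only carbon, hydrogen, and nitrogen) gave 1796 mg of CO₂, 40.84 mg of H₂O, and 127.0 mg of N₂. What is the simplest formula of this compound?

mol C = 1.796 g CO₂ ÷ 44.009 g/mol = 0.040810 mol
mol H = 2 × 0.04084 g H₂O ÷ 18.015 g/mol = 0.0045340 mol
mol N = 2 × 0.1270 g N₂ ÷ 28.014 g/mol = 0.0090669 mol
Divide by the smallest (0.0045340 mol): C 9.001, H 1.000, N 2.000

C9HN2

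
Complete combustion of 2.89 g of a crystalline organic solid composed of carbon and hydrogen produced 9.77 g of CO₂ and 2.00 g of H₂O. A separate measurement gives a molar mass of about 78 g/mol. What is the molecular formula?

C6H6

mol C = 9.77 g CO₂ ÷ 44.009 g/mol = 0.2220 mol
mol H = 2 × 2.00 g H₂O ÷ 18.015 g/mol = 0.2220 mol
Divide by the smallest (0.2220 mol): C 1.000, H 1.000
Empirical formula: CH
Empirical-formula mass = 13.02 g/mol; 78 ÷ 13.02 ≈ 6, so the molecular formula is C6H6.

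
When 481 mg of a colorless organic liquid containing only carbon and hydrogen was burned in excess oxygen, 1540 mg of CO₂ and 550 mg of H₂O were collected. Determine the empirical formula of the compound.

mol C = 1.54 g CO₂ ÷ 44.009 g/mol = 0.03499 mol
mol H = 2 × 0.550 g H₂O ÷ 18.015 g/mol = 0.06106 mol
Divide by the smallest (0.03499 mol): C 1.000, H 1.745
Multiplying each by 4 gives whole numbers: C 4.00, H 6.98

C4H7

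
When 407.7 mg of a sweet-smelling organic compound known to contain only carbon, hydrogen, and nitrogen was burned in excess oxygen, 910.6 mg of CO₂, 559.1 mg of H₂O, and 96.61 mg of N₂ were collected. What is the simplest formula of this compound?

mol C = 0.9106 g CO₂ ÷ 44.009 g/mol = 0.020691 mol
mol H = 2 × 0.5591 g H₂O ÷ 18.015 g/mol = 0.062070 mol
mol N = 2 × 0.09661 g N₂ ÷ 28.014 g/mol = 0.0068973 mol
Divide by the smallest (0.0068973 mol): C 3.000, H 8.999, N 1.000

C3H9N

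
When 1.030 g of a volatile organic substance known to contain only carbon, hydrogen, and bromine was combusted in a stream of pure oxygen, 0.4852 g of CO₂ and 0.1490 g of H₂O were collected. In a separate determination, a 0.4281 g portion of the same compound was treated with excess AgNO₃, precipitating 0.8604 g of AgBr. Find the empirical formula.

C2H3Br2

mol C = 0.4852 g CO₂ ÷ 44.009 g/mol = 0.011025 mol
mol H = 2 × 0.1490 g H₂O ÷ 18.015 g/mol = 0.016542 mol
From the AgBr data: mol Br per gram of compound = (0.8604 ÷ 187.772) ÷ 0.4281 = 0.010703 mol/g, so in the 1.030 g combustion sample mol Br = 0.011025 mol
Divide by the smallest (0.011025 mol): C 1.000, H 1.500, Br 1.000
Multiplying each by 2 gives whole numbers: C 2.00, H 3.00, Br 2.00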